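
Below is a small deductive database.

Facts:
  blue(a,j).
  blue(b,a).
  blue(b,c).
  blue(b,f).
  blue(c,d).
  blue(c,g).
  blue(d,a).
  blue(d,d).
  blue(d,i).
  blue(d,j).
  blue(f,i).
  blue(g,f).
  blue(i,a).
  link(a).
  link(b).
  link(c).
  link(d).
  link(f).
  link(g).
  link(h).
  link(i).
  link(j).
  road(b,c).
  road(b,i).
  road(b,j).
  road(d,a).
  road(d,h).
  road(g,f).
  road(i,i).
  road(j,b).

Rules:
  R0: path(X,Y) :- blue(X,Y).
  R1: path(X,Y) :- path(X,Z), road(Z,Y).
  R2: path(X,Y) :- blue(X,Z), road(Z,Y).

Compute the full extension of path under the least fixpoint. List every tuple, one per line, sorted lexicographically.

path(a,b)
path(a,c)
path(a,i)
path(a,j)
path(b,a)
path(b,c)
path(b,f)
path(c,a)
path(c,d)
path(c,f)
path(c,g)
path(c,h)
path(d,a)
path(d,b)
path(d,c)
path(d,d)
path(d,h)
path(d,i)
path(d,j)
path(f,i)
path(g,f)
path(i,a)

round 1: derive path(a,j) via R0 from blue(a,j)
round 1: derive path(b,a) via R0 from blue(b,a)
round 1: derive path(b,c) via R0 from blue(b,c)
round 1: derive path(b,f) via R0 from blue(b,f)
round 1: derive path(c,d) via R0 from blue(c,d)
round 1: derive path(c,g) via R0 from blue(c,g)
round 1: derive path(d,a) via R0 from blue(d,a)
round 1: derive path(d,d) via R0 from blue(d,d)
round 1: derive path(d,i) via R0 from blue(d,i)
round 1: derive path(d,j) via R0 from blue(d,j)
round 1: derive path(f,i) via R0 from blue(f,i)
round 1: derive path(g,f) via R0 from blue(g,f)
round 1: derive path(i,a) via R0 from blue(i,a)
round 1: derive path(a,b) via R2 from blue(a,j), road(j,b)
round 1: derive path(c,a) via R2 from blue(c,d), road(d,a)
round 1: derive path(c,f) via R2 from blue(c,g), road(g,f)
round 1: derive path(c,h) via R2 from blue(c,d), road(d,h)
round 1: derive path(d,b) via R2 from blue(d,j), road(j,b)
round 1: derive path(d,h) via R2 from blue(d,d), road(d,h)
round 2: derive path(a,c) via R1 from path(a,b), road(b,c)
round 2: derive path(a,i) via R1 from path(a,b), road(b,i)
round 2: derive path(d,c) via R1 from path(d,b), road(b,c)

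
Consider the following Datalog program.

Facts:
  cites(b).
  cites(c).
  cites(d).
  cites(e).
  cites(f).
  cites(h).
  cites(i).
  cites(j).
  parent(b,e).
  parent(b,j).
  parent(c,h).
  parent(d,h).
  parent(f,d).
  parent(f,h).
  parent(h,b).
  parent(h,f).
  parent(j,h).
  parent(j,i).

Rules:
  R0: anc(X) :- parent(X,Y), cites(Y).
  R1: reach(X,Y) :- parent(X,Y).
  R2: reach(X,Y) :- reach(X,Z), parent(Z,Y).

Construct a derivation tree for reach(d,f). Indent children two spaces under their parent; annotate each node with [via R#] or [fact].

reach(d,f)  [via R2]
  reach(d,h)  [via R1]
    parent(d,h)  [fact]
  parent(h,f)  [fact]

round 1: derive reach(b,e) via R1 from parent(b,e)
round 1: derive reach(b,j) via R1 from parent(b,j)
round 1: derive reach(c,h) via R1 from parent(c,h)
round 1: derive reach(d,h) via R1 from parent(d,h)
round 1: derive reach(f,d) via R1 from parent(f,d)
round 1: derive reach(f,h) via R1 from parent(f,h)
round 1: derive reach(h,b) via R1 from parent(h,b)
round 1: derive reach(h,f) via R1 from parent(h,f)
round 1: derive reach(j,h) via R1 from parent(j,h)
round 1: derive reach(j,i) via R1 from parent(j,i)
round 2: derive reach(b,h) via R2 from reach(b,j), parent(j,h)
round 2: derive reach(b,i) via R2 from reach(b,j), parent(j,i)
round 2: derive reach(c,b) via R2 from reach(c,h), parent(h,b)
round 2: derive reach(c,f) via R2 from reach(c,h), parent(h,f)
round 2: derive reach(d,b) via R2 from reach(d,h), parent(h,b)
round 2: derive reach(d,f) via R2 from reach(d,h), parent(h,f)
round 2: derive reach(f,b) via R2 from reach(f,h), parent(h,b)
round 2: derive reach(f,f) via R2 from reach(f,h), parent(h,f)
round 2: derive reach(h,d) via R2 from reach(h,f), parent(f,d)
round 2: derive reach(h,e) via R2 from reach(h,b), parent(b,e)
round 2: derive reach(h,h) via R2 from reach(h,f), parent(f,h)
round 2: derive reach(h,j) via R2 from reach(h,b), parent(b,j)
round 2: derive reach(j,b) via R2 from reach(j,h), parent(h,b)
round 2: derive reach(j,f) via R2 from reach(j,h), parent(h,f)
round 3: derive reach(b,b) via R2 from reach(b,h), parent(h,b)
round 3: derive reach(b,f) via R2 from reach(b,h), parent(h,f)
round 3: derive reach(c,d) via R2 from reach(c,f), parent(f,d)
round 3: derive reach(c,e) via R2 from reach(c,b), parent(b,e)
round 3: derive reach(c,j) via R2 from reach(c,b), parent(b,j)
round 3: derive reach(d,d) via R2 from reach(d,f), parent(f,d)
round 3: derive reach(d,e) via R2 from reach(d,b), parent(b,e)
round 3: derive reach(d,j) via R2 from reach(d,b), parent(b,j)
round 3: derive reach(f,e) via R2 from reach(f,b), parent(b,e)
round 3: derive reach(f,j) via R2 from reach(f,b), parent(b,j)
round 3: derive reach(h,i) via R2 from reach(h,j), parent(j,i)
round 3: derive reach(j,d) via R2 from reach(j,f), parent(f,d)
round 3: derive reach(j,e) via R2 from reach(j,b), parent(b,e)
round 3: derive reach(j,j) via R2 from reach(j,b), parent(b,j)
round 4: derive reach(b,d) via R2 from reach(b,f), parent(f,d)
round 4: derive reach(c,i) via R2 from reach(c,j), parent(j,i)
round 4: derive reach(d,i) via R2 from reach(d,j), parent(j,i)
round 4: derive reach(f,i) via R2 from reach(f,j), parent(j,i)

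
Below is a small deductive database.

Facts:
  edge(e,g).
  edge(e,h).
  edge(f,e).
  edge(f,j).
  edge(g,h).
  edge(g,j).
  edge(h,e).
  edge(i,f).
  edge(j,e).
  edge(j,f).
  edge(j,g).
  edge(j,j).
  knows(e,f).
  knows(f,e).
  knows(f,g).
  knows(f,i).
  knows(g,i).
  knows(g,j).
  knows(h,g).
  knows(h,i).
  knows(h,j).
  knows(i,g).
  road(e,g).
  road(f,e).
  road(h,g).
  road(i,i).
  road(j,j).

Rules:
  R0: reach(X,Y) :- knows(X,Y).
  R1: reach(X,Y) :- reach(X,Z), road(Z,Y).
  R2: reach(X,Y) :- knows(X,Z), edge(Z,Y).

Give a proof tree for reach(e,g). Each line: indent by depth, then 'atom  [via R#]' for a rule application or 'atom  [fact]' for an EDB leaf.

round 1: derive reach(e,f) via R0 from knows(e,f)
round 1: derive reach(f,e) via R0 from knows(f,e)
round 1: derive reach(f,g) via R0 from knows(f,g)
round 1: derive reach(f,i) via R0 from knows(f,i)
round 1: derive reach(g,i) via R0 from knows(g,i)
round 1: derive reach(g,j) via R0 from knows(g,j)
round 1: derive reach(h,g) via R0 from knows(h,g)
round 1: derive reach(h,i) via R0 from knows(h,i)
round 1: derive reach(h,j) via R0 from knows(h,j)
round 1: derive reach(i,g) via R0 from knows(i,g)
round 1: derive reach(e,e) via R2 from knows(e,f), edge(f,e)
round 1: derive reach(e,j) via R2 from knows(e,f), edge(f,j)
round 1: derive reach(f,f) via R2 from knows(f,i), edge(i,f)
round 1: derive reach(f,h) via R2 from knows(f,e), edge(e,h)
round 1: derive reach(f,j) via R2 from knows(f,g), edge(g,j)
round 1: derive reach(g,e) via R2 from knows(g,j), edge(j,e)
round 1: derive reach(g,f) via R2 from knows(g,i), edge(i,f)
round 1: derive reach(g,g) via R2 from knows(g,j), edge(j,g)
round 1: derive reach(h,e) via R2 from knows(h,j), edge(j,e)
round 1: derive reach(h,f) via R2 from knows(h,i), edge(i,f)
round 1: derive reach(h,h) via R2 from knows(h,g), edge(g,h)
round 1: derive reach(i,h) via R2 from knows(i,g), edge(g,h)
round 1: derive reach(i,j) via R2 from knows(i,g), edge(g,j)
round 2: derive reach(e,g) via R1 from reach(e,e), road(e,g)

reach(e,g)  [via R1]
  reach(e,e)  [via R2]
    knows(e,f)  [fact]
    edge(f,e)  [fact]
  road(e,g)  [fact]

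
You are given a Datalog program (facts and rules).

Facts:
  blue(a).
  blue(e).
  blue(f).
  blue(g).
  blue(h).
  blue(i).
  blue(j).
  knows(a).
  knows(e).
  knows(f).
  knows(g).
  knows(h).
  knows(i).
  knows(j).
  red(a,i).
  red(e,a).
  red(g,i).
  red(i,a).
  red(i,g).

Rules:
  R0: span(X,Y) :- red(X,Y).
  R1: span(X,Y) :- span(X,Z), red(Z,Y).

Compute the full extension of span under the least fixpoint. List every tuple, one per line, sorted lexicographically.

round 1: derive span(a,i) via R0 from red(a,i)
round 1: derive span(e,a) via R0 from red(e,a)
round 1: derive span(g,i) via R0 from red(g,i)
round 1: derive span(i,a) via R0 from red(i,a)
round 1: derive span(i,g) via R0 from red(i,g)
round 2: derive span(a,a) via R1 from span(a,i), red(i,a)
round 2: derive span(a,g) via R1 from span(a,i), red(i,g)
round 2: derive span(e,i) via R1 from span(e,a), red(a,i)
round 2: derive span(g,a) via R1 from span(g,i), red(i,a)
round 2: derive span(g,g) via R1 from span(g,i), red(i,g)
round 2: derive span(i,i) via R1 from span(i,a), red(a,i)
round 3: derive span(e,g) via R1 from span(e,i), red(i,g)

span(a,a)
span(a,g)
span(a,i)
span(e,a)
span(e,g)
span(e,i)
span(g,a)
span(g,g)
span(g,i)
span(i,a)
span(i,g)
span(i,i)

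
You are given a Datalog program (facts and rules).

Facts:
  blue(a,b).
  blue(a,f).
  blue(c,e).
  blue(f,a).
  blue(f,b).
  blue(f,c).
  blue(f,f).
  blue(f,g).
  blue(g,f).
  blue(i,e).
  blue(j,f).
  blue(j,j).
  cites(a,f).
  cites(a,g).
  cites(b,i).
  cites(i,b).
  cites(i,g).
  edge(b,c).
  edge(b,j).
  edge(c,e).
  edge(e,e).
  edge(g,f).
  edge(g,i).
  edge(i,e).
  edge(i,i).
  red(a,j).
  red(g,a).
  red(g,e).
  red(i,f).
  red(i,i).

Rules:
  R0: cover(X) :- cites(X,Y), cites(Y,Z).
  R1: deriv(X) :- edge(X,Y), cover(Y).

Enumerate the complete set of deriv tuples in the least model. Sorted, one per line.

deriv(g)
deriv(i)

round 1: derive cover(b) via R0 from cites(b,i), cites(i,b)
round 1: derive cover(i) via R0 from cites(i,b), cites(b,i)
round 2: derive deriv(g) via R1 from edge(g,i), cover(i)
round 2: derive deriv(i) via R1 from edge(i,i), cover(i)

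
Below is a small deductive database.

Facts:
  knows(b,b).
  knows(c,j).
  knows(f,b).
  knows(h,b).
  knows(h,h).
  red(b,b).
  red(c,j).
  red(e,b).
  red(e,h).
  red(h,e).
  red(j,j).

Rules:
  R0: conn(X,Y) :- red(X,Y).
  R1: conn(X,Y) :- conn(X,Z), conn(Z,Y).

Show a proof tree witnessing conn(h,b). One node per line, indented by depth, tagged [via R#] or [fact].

round 1: derive conn(b,b) via R0 from red(b,b)
round 1: derive conn(c,j) via R0 from red(c,j)
round 1: derive conn(e,b) via R0 from red(e,b)
round 1: derive conn(e,h) via R0 from red(e,h)
round 1: derive conn(h,e) via R0 from red(h,e)
round 1: derive conn(j,j) via R0 from red(j,j)
round 2: derive conn(e,e) via R1 from conn(e,h), conn(h,e)
round 2: derive conn(h,b) via R1 from conn(h,e), conn(e,b)
round 2: derive conn(h,h) via R1 from conn(h,e), conn(e,h)

conn(h,b)  [via R1]
  conn(h,e)  [via R0]
    red(h,e)  [fact]
  conn(e,b)  [via R0]
    red(e,b)  [fact]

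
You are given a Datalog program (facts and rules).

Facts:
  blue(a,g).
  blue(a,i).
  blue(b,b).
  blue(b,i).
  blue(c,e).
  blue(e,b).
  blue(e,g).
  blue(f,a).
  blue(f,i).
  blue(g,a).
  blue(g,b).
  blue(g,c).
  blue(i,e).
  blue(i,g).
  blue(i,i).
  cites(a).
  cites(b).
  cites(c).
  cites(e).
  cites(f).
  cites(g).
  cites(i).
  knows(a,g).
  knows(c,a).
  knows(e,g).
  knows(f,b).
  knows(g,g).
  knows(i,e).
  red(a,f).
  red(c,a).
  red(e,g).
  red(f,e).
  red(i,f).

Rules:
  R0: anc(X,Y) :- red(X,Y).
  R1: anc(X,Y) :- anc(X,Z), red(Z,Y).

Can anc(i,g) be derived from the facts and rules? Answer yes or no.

round 1: derive anc(a,f) via R0 from red(a,f)
round 1: derive anc(c,a) via R0 from red(c,a)
round 1: derive anc(e,g) via R0 from red(e,g)
round 1: derive anc(f,e) via R0 from red(f,e)
round 1: derive anc(i,f) via R0 from red(i,f)
round 2: derive anc(a,e) via R1 from anc(a,f), red(f,e)
round 2: derive anc(c,f) via R1 from anc(c,a), red(a,f)
round 2: derive anc(f,g) via R1 from anc(f,e), red(e,g)
round 2: derive anc(i,e) via R1 from anc(i,f), red(f,e)
round 3: derive anc(a,g) via R1 from anc(a,e), red(e,g)
round 3: derive anc(c,e) via R1 from anc(c,f), red(f,e)
round 3: derive anc(i,g) via R1 from anc(i,e), red(e,g)
round 4: derive anc(c,g) via R1 from anc(c,e), red(e,g)

yes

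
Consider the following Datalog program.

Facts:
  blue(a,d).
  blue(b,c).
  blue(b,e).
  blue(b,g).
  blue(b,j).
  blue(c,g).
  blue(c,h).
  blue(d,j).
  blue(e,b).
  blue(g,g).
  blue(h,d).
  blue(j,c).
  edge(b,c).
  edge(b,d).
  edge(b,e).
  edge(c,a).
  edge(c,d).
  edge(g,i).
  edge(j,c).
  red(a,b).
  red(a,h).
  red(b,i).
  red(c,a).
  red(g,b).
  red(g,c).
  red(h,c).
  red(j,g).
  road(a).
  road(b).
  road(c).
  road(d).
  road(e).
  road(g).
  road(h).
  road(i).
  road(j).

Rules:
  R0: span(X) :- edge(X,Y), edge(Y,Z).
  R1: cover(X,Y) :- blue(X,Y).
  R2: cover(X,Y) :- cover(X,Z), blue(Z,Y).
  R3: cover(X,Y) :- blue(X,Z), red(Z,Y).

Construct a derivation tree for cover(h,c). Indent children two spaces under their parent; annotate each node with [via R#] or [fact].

cover(h,c)  [via R2]
  cover(h,j)  [via R2]
    cover(h,d)  [via R1]
      blue(h,d)  [fact]
    blue(d,j)  [fact]
  blue(j,c)  [fact]

round 1: derive cover(a,d) via R1 from blue(a,d)
round 1: derive cover(b,c) via R1 from blue(b,c)
round 1: derive cover(b,e) via R1 from blue(b,e)
round 1: derive cover(b,g) via R1 from blue(b,g)
round 1: derive cover(b,j) via R1 from blue(b,j)
round 1: derive cover(c,g) via R1 from blue(c,g)
round 1: derive cover(c,h) via R1 from blue(c,h)
round 1: derive cover(d,j) via R1 from blue(d,j)
round 1: derive cover(e,b) via R1 from blue(e,b)
round 1: derive cover(g,g) via R1 from blue(g,g)
round 1: derive cover(h,d) via R1 from blue(h,d)
round 1: derive cover(j,c) via R1 from blue(j,c)
round 1: derive cover(b,a) via R3 from blue(b,c), red(c,a)
round 1: derive cover(b,b) via R3 from blue(b,g), red(g,b)
round 1: derive cover(c,b) via R3 from blue(c,g), red(g,b)
round 1: derive cover(c,c) via R3 from blue(c,g), red(g,c)
round 1: derive cover(d,g) via R3 from blue(d,j), red(j,g)
round 1: derive cover(e,i) via R3 from blue(e,b), red(b,i)
round 1: derive cover(g,b) via R3 from blue(g,g), red(g,b)
round 1: derive cover(g,c) via R3 from blue(g,g), red(g,c)
round 1: derive cover(j,a) via R3 from blue(j,c), red(c,a)
round 2: derive cover(a,j) via R2 from cover(a,d), blue(d,j)
round 2: derive cover(b,d) via R2 from cover(b,a), blue(a,d)
round 2: derive cover(b,h) via R2 from cover(b,c), blue(c,h)
round 2: derive cover(c,d) via R2 from cover(c,h), blue(h,d)
round 2: derive cover(c,e) via R2 from cover(c,b), blue(b,e)
round 2: derive cover(c,j) via R2 from cover(c,b), blue(b,j)
round 2: derive cover(d,c) via R2 from cover(d,j), blue(j,c)
round 2: derive cover(e,c) via R2 from cover(e,b), blue(b,c)
round 2: derive cover(e,e) via R2 from cover(e,b), blue(b,e)
round 2: derive cover(e,g) via R2 from cover(e,b), blue(b,g)
round 2: derive cover(e,j) via R2 from cover(e,b), blue(b,j)
round 2: derive cover(g,e) via R2 from cover(g,b), blue(b,e)
round 2: derive cover(g,h) via R2 from cover(g,c), blue(c,h)
round 2: derive cover(g,j) via R2 from cover(g,b), blue(b,j)
round 2: derive cover(h,j) via R2 from cover(h,d), blue(d,j)
round 2: derive cover(j,d) via R2 from cover(j,a), blue(a,d)
round 2: derive cover(j,g) via R2 from cover(j,c), blue(c,g)
round 2: derive cover(j,h) via R2 from cover(j,c), blue(c,h)
round 3: derive cover(a,c) via R2 from cover(a,j), blue(j,c)
round 3: derive cover(d,h) via R2 from cover(d,c), blue(c,h)
round 3: derive cover(e,h) via R2 from cover(e,c), blue(c,h)
round 3: derive cover(g,d) via R2 from cover(g,h), blue(h,d)
round 3: derive cover(h,c) via R2 from cover(h,j), blue(j,c)
round 3: derive cover(j,j) via R2 from cover(j,d), blue(d,j)
round 4: derive cover(a,g) via R2 from cover(a,c), blue(c,g)
round 4: derive cover(a,h) via R2 from cover(a,c), blue(c,h)
round 4: derive cover(d,d) via R2 from cover(d,h), blue(h,d)
round 4: derive cover(e,d) via R2 from cover(e,h), blue(h,d)
round 4: derive cover(h,g) via R2 from cover(h,c), blue(c,g)
round 4: derive cover(h,h) via R2 from cover(h,c), blue(c,h)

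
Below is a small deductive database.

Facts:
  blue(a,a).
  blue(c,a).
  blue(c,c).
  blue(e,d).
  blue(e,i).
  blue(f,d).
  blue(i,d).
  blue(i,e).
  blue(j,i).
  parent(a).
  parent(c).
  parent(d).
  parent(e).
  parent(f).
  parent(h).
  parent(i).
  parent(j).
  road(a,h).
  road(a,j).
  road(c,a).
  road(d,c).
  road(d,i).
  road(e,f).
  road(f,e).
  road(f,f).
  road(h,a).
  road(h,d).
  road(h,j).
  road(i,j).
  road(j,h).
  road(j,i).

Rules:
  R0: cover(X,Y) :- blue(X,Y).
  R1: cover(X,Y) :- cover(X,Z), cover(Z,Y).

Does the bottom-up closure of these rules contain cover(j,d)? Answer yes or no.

yes

round 1: derive cover(a,a) via R0 from blue(a,a)
round 1: derive cover(c,a) via R0 from blue(c,a)
round 1: derive cover(c,c) via R0 from blue(c,c)
round 1: derive cover(e,d) via R0 from blue(e,d)
round 1: derive cover(e,i) via R0 from blue(e,i)
round 1: derive cover(f,d) via R0 from blue(f,d)
round 1: derive cover(i,d) via R0 from blue(i,d)
round 1: derive cover(i,e) via R0 from blue(i,e)
round 1: derive cover(j,i) via R0 from blue(j,i)
round 2: derive cover(e,e) via R1 from cover(e,i), cover(i,e)
round 2: derive cover(i,i) via R1 from cover(i,e), cover(e,i)
round 2: derive cover(j,d) via R1 from cover(j,i), cover(i,d)
round 2: derive cover(j,e) via R1 from cover(j,i), cover(i,e)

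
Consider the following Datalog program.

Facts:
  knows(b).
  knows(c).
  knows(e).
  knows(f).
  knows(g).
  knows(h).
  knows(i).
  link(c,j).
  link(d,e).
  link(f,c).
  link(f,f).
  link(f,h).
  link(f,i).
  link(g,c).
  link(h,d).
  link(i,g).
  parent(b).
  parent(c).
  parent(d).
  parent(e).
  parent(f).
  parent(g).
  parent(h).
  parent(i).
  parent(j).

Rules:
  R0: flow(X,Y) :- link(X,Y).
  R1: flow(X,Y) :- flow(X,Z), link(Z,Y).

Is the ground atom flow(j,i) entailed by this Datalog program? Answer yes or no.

no

round 1: derive flow(c,j) via R0 from link(c,j)
round 1: derive flow(d,e) via R0 from link(d,e)
round 1: derive flow(f,c) via R0 from link(f,c)
round 1: derive flow(f,f) via R0 from link(f,f)
round 1: derive flow(f,h) via R0 from link(f,h)
round 1: derive flow(f,i) via R0 from link(f,i)
round 1: derive flow(g,c) via R0 from link(g,c)
round 1: derive flow(h,d) via R0 from link(h,d)
round 1: derive flow(i,g) via R0 from link(i,g)
round 2: derive flow(f,d) via R1 from flow(f,h), link(h,d)
round 2: derive flow(f,g) via R1 from flow(f,i), link(i,g)
round 2: derive flow(f,j) via R1 from flow(f,c), link(c,j)
round 2: derive flow(g,j) via R1 from flow(g,c), link(c,j)
round 2: derive flow(h,e) via R1 from flow(h,d), link(d,e)
round 2: derive flow(i,c) via R1 from flow(i,g), link(g,c)
round 3: derive flow(f,e) via R1 from flow(f,d), link(d,e)
round 3: derive flow(i,j) via R1 from flow(i,c), link(c,j)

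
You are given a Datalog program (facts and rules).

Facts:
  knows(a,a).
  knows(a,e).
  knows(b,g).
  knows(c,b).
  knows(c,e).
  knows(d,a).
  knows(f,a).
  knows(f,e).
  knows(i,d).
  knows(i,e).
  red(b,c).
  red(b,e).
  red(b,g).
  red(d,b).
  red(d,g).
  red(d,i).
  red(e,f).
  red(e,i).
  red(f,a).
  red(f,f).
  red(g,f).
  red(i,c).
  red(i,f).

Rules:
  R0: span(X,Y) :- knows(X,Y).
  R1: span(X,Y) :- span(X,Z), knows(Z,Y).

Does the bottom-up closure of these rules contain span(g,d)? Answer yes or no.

no

round 1: derive span(a,a) via R0 from knows(a,a)
round 1: derive span(a,e) via R0 from knows(a,e)
round 1: derive span(b,g) via R0 from knows(b,g)
round 1: derive span(c,b) via R0 from knows(c,b)
round 1: derive span(c,e) via R0 from knows(c,e)
round 1: derive span(d,a) via R0 from knows(d,a)
round 1: derive span(f,a) via R0 from knows(f,a)
round 1: derive span(f,e) via R0 from knows(f,e)
round 1: derive span(i,d) via R0 from knows(i,d)
round 1: derive span(i,e) via R0 from knows(i,e)
round 2: derive span(c,g) via R1 from span(c,b), knows(b,g)
round 2: derive span(d,e) via R1 from span(d,a), knows(a,e)
round 2: derive span(i,a) via R1 from span(i,d), knows(d,a)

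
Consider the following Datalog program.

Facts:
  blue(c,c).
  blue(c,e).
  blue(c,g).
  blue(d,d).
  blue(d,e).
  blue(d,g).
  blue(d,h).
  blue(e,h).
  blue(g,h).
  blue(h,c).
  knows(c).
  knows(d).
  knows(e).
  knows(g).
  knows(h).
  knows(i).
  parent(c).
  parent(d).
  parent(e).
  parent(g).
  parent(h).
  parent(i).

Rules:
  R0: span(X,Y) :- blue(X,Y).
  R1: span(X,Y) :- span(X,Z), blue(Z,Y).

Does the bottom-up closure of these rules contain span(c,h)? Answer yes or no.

round 1: derive span(c,c) via R0 from blue(c,c)
round 1: derive span(c,e) via R0 from blue(c,e)
round 1: derive span(c,g) via R0 from blue(c,g)
round 1: derive span(d,d) via R0 from blue(d,d)
round 1: derive span(d,e) via R0 from blue(d,e)
round 1: derive span(d,g) via R0 from blue(d,g)
round 1: derive span(d,h) via R0 from blue(d,h)
round 1: derive span(e,h) via R0 from blue(e,h)
round 1: derive span(g,h) via R0 from blue(g,h)
round 1: derive span(h,c) via R0 from blue(h,c)
round 2: derive span(c,h) via R1 from span(c,e), blue(e,h)
round 2: derive span(d,c) via R1 from span(d,h), blue(h,c)
round 2: derive span(e,c) via R1 from span(e,h), blue(h,c)
round 2: derive span(g,c) via R1 from span(g,h), blue(h,c)
round 2: derive span(h,e) via R1 from span(h,c), blue(c,e)
round 2: derive span(h,g) via R1 from span(h,c), blue(c,g)
round 3: derive span(e,e) via R1 from span(e,c), blue(c,e)
round 3: derive span(e,g) via R1 from span(e,c), blue(c,g)
round 3: derive span(g,e) via R1 from span(g,c), blue(c,e)
round 3: derive span(g,g) via R1 from span(g,c), blue(c,g)
round 3: derive span(h,h) via R1 from span(h,e), blue(e,h)

yes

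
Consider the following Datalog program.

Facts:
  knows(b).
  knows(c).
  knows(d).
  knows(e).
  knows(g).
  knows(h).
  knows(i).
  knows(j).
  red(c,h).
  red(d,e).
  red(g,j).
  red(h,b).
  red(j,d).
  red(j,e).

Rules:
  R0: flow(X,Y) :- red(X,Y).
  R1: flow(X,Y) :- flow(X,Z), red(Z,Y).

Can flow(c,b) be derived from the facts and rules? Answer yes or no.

round 1: derive flow(c,h) via R0 from red(c,h)
round 1: derive flow(d,e) via R0 from red(d,e)
round 1: derive flow(g,j) via R0 from red(g,j)
round 1: derive flow(h,b) via R0 from red(h,b)
round 1: derive flow(j,d) via R0 from red(j,d)
round 1: derive flow(j,e) via R0 from red(j,e)
round 2: derive flow(c,b) via R1 from flow(c,h), red(h,b)
round 2: derive flow(g,d) via R1 from flow(g,j), red(j,d)
round 2: derive flow(g,e) via R1 from flow(g,j), red(j,e)

yes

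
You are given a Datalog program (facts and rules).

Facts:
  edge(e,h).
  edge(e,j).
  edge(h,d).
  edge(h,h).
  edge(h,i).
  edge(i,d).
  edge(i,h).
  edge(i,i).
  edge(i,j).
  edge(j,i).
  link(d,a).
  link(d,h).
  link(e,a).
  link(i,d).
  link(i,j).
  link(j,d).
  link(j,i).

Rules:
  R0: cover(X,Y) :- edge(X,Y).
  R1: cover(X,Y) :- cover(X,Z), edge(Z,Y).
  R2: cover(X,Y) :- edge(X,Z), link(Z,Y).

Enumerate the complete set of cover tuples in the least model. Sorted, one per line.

round 1: derive cover(e,h) via R0 from edge(e,h)
round 1: derive cover(e,j) via R0 from edge(e,j)
round 1: derive cover(h,d) via R0 from edge(h,d)
round 1: derive cover(h,h) via R0 from edge(h,h)
round 1: derive cover(h,i) via R0 from edge(h,i)
round 1: derive cover(i,d) via R0 from edge(i,d)
round 1: derive cover(i,h) via R0 from edge(i,h)
round 1: derive cover(i,i) via R0 from edge(i,i)
round 1: derive cover(i,j) via R0 from edge(i,j)
round 1: derive cover(j,i) via R0 from edge(j,i)
round 1: derive cover(e,d) via R2 from edge(e,j), link(j,d)
round 1: derive cover(e,i) via R2 from edge(e,j), link(j,i)
round 1: derive cover(h,a) via R2 from edge(h,d), link(d,a)
round 1: derive cover(h,j) via R2 from edge(h,i), link(i,j)
round 1: derive cover(i,a) via R2 from edge(i,d), link(d,a)
round 1: derive cover(j,d) via R2 from edge(j,i), link(i,d)
round 1: derive cover(j,j) via R2 from edge(j,i), link(i,j)
round 2: derive cover(j,h) via R1 from cover(j,i), edge(i,h)

cover(e,d)
cover(e,h)
cover(e,i)
cover(e,j)
cover(h,a)
cover(h,d)
cover(h,h)
cover(h,i)
cover(h,j)
cover(i,a)
cover(i,d)
cover(i,h)
cover(i,i)
cover(i,j)
cover(j,d)
cover(j,h)
cover(j,i)
cover(j,j)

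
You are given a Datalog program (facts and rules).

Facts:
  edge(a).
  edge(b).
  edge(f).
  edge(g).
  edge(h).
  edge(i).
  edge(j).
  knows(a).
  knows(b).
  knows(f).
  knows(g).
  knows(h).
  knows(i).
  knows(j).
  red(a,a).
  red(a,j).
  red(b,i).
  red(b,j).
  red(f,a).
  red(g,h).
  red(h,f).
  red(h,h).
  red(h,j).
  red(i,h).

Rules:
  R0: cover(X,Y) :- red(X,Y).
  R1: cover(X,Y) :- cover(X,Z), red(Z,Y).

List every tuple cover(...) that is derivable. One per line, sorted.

cover(a,a)
cover(a,j)
cover(b,a)
cover(b,f)
cover(b,h)
cover(b,i)
cover(b,j)
cover(f,a)
cover(f,j)
cover(g,a)
cover(g,f)
cover(g,h)
cover(g,j)
cover(h,a)
cover(h,f)
cover(h,h)
cover(h,j)
cover(i,a)
cover(i,f)
cover(i,h)
cover(i,j)

round 1: derive cover(a,a) via R0 from red(a,a)
round 1: derive cover(a,j) via R0 from red(a,j)
round 1: derive cover(b,i) via R0 from red(b,i)
round 1: derive cover(b,j) via R0 from red(b,j)
round 1: derive cover(f,a) via R0 from red(f,a)
round 1: derive cover(g,h) via R0 from red(g,h)
round 1: derive cover(h,f) via R0 from red(h,f)
round 1: derive cover(h,h) via R0 from red(h,h)
round 1: derive cover(h,j) via R0 from red(h,j)
round 1: derive cover(i,h) via R0 from red(i,h)
round 2: derive cover(b,h) via R1 from cover(b,i), red(i,h)
round 2: derive cover(f,j) via R1 from cover(f,a), red(a,j)
round 2: derive cover(g,f) via R1 from cover(g,h), red(h,f)
round 2: derive cover(g,j) via R1 from cover(g,h), red(h,j)
round 2: derive cover(h,a) via R1 from cover(h,f), red(f,a)
round 2: derive cover(i,f) via R1 from cover(i,h), red(h,f)
round 2: derive cover(i,j) via R1 from cover(i,h), red(h,j)
round 3: derive cover(b,f) via R1 from cover(b,h), red(h,f)
round 3: derive cover(g,a) via R1 from cover(g,f), red(f,a)
round 3: derive cover(i,a) via R1 from cover(i,f), red(f,a)
round 4: derive cover(b,a) via R1 from cover(b,f), red(f,a)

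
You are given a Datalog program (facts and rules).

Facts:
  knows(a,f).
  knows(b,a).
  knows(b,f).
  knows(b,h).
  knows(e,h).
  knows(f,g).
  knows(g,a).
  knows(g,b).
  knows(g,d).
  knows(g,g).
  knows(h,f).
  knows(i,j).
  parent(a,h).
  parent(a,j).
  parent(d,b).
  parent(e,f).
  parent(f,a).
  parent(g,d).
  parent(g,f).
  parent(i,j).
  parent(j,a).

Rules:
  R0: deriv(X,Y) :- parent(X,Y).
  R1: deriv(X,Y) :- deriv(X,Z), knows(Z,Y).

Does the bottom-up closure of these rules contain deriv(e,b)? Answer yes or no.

yes

round 1: derive deriv(a,h) via R0 from parent(a,h)
round 1: derive deriv(a,j) via R0 from parent(a,j)
round 1: derive deriv(d,b) via R0 from parent(d,b)
round 1: derive deriv(e,f) via R0 from parent(e,f)
round 1: derive deriv(f,a) via R0 from parent(f,a)
round 1: derive deriv(g,d) via R0 from parent(g,d)
round 1: derive deriv(g,f) via R0 from parent(g,f)
round 1: derive deriv(i,j) via R0 from parent(i,j)
round 1: derive deriv(j,a) via R0 from parent(j,a)
round 2: derive deriv(a,f) via R1 from deriv(a,h), knows(h,f)
round 2: derive deriv(d,a) via R1 from deriv(d,b), knows(b,a)
round 2: derive deriv(d,f) via R1 from deriv(d,b), knows(b,f)
round 2: derive deriv(d,h) via R1 from deriv(d,b), knows(b,h)
round 2: derive deriv(e,g) via R1 from deriv(e,f), knows(f,g)
round 2: derive deriv(f,f) via R1 from deriv(f,a), knows(a,f)
round 2: derive deriv(g,g) via R1 from deriv(g,f), knows(f,g)
round 2: derive deriv(j,f) via R1 from deriv(j,a), knows(a,f)
round 3: derive deriv(a,g) via R1 from deriv(a,f), knows(f,g)
round 3: derive deriv(d,g) via R1 from deriv(d,f), knows(f,g)
round 3: derive deriv(e,a) via R1 from deriv(e,g), knows(g,a)
round 3: derive deriv(e,b) via R1 from deriv(e,g), knows(g,b)
round 3: derive deriv(e,d) via R1 from deriv(e,g), knows(g,d)
round 3: derive deriv(f,g) via R1 from deriv(f,f), knows(f,g)
round 3: derive deriv(g,a) via R1 from deriv(g,g), knows(g,a)
round 3: derive deriv(g,b) via R1 from deriv(g,g), knows(g,b)
round 3: derive deriv(j,g) via R1 from deriv(j,f), knows(f,g)
round 4: derive deriv(a,a) via R1 from deriv(a,g), knows(g,a)
round 4: derive deriv(a,b) via R1 from deriv(a,g), knows(g,b)
round 4: derive deriv(a,d) via R1 from deriv(a,g), knows(g,d)
round 4: derive deriv(d,d) via R1 from deriv(d,g), knows(g,d)
round 4: derive deriv(e,h) via R1 from deriv(e,b), knows(b,h)
round 4: derive deriv(f,b) via R1 from deriv(f,g), knows(g,b)
round 4: derive deriv(f,d) via R1 from deriv(f,g), knows(g,d)
round 4: derive deriv(g,h) via R1 from deriv(g,b), knows(b,h)
round 4: derive deriv(j,b) via R1 from deriv(j,g), knows(g,b)
round 4: derive deriv(j,d) via R1 from deriv(j,g), knows(g,d)
round 5: derive deriv(f,h) via R1 from deriv(f,b), knows(b,h)
round 5: derive deriv(j,h) via R1 from deriv(j,b), knows(b,h)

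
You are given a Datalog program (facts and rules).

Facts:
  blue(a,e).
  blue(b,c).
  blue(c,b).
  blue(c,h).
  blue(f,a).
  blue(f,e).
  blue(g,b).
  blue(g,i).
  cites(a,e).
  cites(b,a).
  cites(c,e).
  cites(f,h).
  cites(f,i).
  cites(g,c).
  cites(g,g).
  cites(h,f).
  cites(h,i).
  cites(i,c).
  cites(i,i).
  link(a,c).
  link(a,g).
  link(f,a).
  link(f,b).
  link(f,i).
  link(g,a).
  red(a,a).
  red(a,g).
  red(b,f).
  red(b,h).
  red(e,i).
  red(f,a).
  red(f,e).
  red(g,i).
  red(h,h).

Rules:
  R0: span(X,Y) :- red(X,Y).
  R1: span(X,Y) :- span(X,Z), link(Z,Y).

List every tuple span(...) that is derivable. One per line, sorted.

span(a,a)
span(a,c)
span(a,g)
span(b,a)
span(b,b)
span(b,c)
span(b,f)
span(b,g)
span(b,h)
span(b,i)
span(e,i)
span(f,a)
span(f,c)
span(f,e)
span(f,g)
span(g,i)
span(h,h)

round 1: derive span(a,a) via R0 from red(a,a)
round 1: derive span(a,g) via R0 from red(a,g)
round 1: derive span(b,f) via R0 from red(b,f)
round 1: derive span(b,h) via R0 from red(b,h)
round 1: derive span(e,i) via R0 from red(e,i)
round 1: derive span(f,a) via R0 from red(f,a)
round 1: derive span(f,e) via R0 from red(f,e)
round 1: derive span(g,i) via R0 from red(g,i)
round 1: derive span(h,h) via R0 from red(h,h)
round 2: derive span(a,c) via R1 from span(a,a), link(a,c)
round 2: derive span(b,a) via R1 from span(b,f), link(f,a)
round 2: derive span(b,b) via R1 from span(b,f), link(f,b)
round 2: derive span(b,i) via R1 from span(b,f), link(f,i)
round 2: derive span(f,c) via R1 from span(f,a), link(a,c)
round 2: derive span(f,g) via R1 from span(f,a), link(a,g)
round 3: derive span(b,c) via R1 from span(b,a), link(a,c)
round 3: derive span(b,g) via R1 from span(b,a), link(a,g)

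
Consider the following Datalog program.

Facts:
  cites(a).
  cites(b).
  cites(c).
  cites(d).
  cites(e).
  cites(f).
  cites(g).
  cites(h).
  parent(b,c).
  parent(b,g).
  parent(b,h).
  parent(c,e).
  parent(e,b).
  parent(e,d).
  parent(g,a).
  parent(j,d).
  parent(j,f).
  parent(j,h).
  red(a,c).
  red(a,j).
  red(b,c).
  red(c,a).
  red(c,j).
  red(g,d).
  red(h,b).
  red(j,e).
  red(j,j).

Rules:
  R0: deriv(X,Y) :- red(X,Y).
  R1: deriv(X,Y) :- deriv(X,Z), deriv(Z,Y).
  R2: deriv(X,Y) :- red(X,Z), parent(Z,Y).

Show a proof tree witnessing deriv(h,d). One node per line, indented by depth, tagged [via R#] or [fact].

round 1: derive deriv(a,c) via R0 from red(a,c)
round 1: derive deriv(a,j) via R0 from red(a,j)
round 1: derive deriv(b,c) via R0 from red(b,c)
round 1: derive deriv(c,a) via R0 from red(c,a)
round 1: derive deriv(c,j) via R0 from red(c,j)
round 1: derive deriv(g,d) via R0 from red(g,d)
round 1: derive deriv(h,b) via R0 from red(h,b)
round 1: derive deriv(j,e) via R0 from red(j,e)
round 1: derive deriv(j,j) via R0 from red(j,j)
round 1: derive deriv(a,d) via R2 from red(a,j), parent(j,d)
round 1: derive deriv(a,e) via R2 from red(a,c), parent(c,e)
round 1: derive deriv(a,f) via R2 from red(a,j), parent(j,f)
round 1: derive deriv(a,h) via R2 from red(a,j), parent(j,h)
round 1: derive deriv(b,e) via R2 from red(b,c), parent(c,e)
round 1: derive deriv(c,d) via R2 from red(c,j), parent(j,d)
round 1: derive deriv(c,f) via R2 from red(c,j), parent(j,f)
round 1: derive deriv(c,h) via R2 from red(c,j), parent(j,h)
round 1: derive deriv(h,c) via R2 from red(h,b), parent(b,c)
round 1: derive deriv(h,g) via R2 from red(h,b), parent(b,g)
round 1: derive deriv(h,h) via R2 from red(h,b), parent(b,h)
round 1: derive deriv(j,b) via R2 from red(j,e), parent(e,b)
round 1: derive deriv(j,d) via R2 from red(j,e), parent(e,d)
round 1: derive deriv(j,f) via R2 from red(j,j), parent(j,f)
round 1: derive deriv(j,h) via R2 from red(j,j), parent(j,h)
round 2: derive deriv(a,a) via R1 from deriv(a,c), deriv(c,a)
round 2: derive deriv(a,b) via R1 from deriv(a,h), deriv(h,b)
round 2: derive deriv(a,g) via R1 from deriv(a,h), deriv(h,g)
round 2: derive deriv(b,a) via R1 from deriv(b,c), deriv(c,a)
round 2: derive deriv(b,d) via R1 from deriv(b,c), deriv(c,d)
round 2: derive deriv(b,f) via R1 from deriv(b,c), deriv(c,f)
round 2: derive deriv(b,h) via R1 from deriv(b,c), deriv(c,h)
round 2: derive deriv(b,j) via R1 from deriv(b,c), deriv(c,j)
round 2: derive deriv(c,b) via R1 from deriv(c,h), deriv(h,b)
round 2: derive deriv(c,c) via R1 from deriv(c,a), deriv(a,c)
round 2: derive deriv(c,e) via R1 from deriv(c,a), deriv(a,e)
round 2: derive deriv(c,g) via R1 from deriv(c,h), deriv(h,g)
round 2: derive deriv(h,a) via R1 from deriv(h,c), deriv(c,a)
round 2: derive deriv(h,d) via R1 from deriv(h,c), deriv(c,d)
round 2: derive deriv(h,e) via R1 from deriv(h,b), deriv(b,e)
round 2: derive deriv(h,f) via R1 from deriv(h,c), deriv(c,f)
round 2: derive deriv(h,j) via R1 from deriv(h,c), deriv(c,j)
round 2: derive deriv(j,c) via R1 from deriv(j,b), deriv(b,c)
round 2: derive deriv(j,g) via R1 from deriv(j,h), deriv(h,g)
round 3: derive deriv(b,b) via R1 from deriv(b,a), deriv(a,b)
round 3: derive deriv(b,g) via R1 from deriv(b,a), deriv(a,g)
round 3: derive deriv(j,a) via R1 from deriv(j,b), deriv(b,a)

deriv(h,d)  [via R1]
  deriv(h,c)  [via R2]
    red(h,b)  [fact]
    parent(b,c)  [fact]
  deriv(c,d)  [via R2]
    red(c,j)  [fact]
    parent(j,d)  [fact]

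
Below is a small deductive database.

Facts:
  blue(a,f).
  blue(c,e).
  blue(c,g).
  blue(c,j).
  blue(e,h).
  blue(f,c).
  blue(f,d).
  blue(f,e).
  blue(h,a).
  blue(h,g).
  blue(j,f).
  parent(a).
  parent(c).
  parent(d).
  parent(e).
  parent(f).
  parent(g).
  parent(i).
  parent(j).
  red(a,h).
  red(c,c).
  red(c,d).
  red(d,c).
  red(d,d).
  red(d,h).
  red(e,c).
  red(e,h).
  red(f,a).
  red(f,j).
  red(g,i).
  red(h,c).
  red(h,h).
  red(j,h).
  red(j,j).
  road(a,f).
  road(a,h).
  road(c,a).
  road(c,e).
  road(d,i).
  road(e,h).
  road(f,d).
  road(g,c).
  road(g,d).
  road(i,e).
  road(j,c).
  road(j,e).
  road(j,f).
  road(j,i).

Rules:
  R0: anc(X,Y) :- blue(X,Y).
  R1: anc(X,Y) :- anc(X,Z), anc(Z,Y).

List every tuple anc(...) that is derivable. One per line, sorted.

anc(a,a)
anc(a,c)
anc(a,d)
anc(a,e)
anc(a,f)
anc(a,g)
anc(a,h)
anc(a,j)
anc(c,a)
anc(c,c)
anc(c,d)
anc(c,e)
anc(c,f)
anc(c,g)
anc(c,h)
anc(c,j)
anc(e,a)
anc(e,c)
anc(e,d)
anc(e,e)
anc(e,f)
anc(e,g)
anc(e,h)
anc(e,j)
anc(f,a)
anc(f,c)
anc(f,d)
anc(f,e)
anc(f,f)
anc(f,g)
anc(f,h)
anc(f,j)
anc(h,a)
anc(h,c)
anc(h,d)
anc(h,e)
anc(h,f)
anc(h,g)
anc(h,h)
anc(h,j)
anc(j,a)
anc(j,c)
anc(j,d)
anc(j,e)
anc(j,f)
anc(j,g)
anc(j,h)
anc(j,j)

round 1: derive anc(a,f) via R0 from blue(a,f)
round 1: derive anc(c,e) via R0 from blue(c,e)
round 1: derive anc(c,g) via R0 from blue(c,g)
round 1: derive anc(c,j) via R0 from blue(c,j)
round 1: derive anc(e,h) via R0 from blue(e,h)
round 1: derive anc(f,c) via R0 from blue(f,c)
round 1: derive anc(f,d) via R0 from blue(f,d)
round 1: derive anc(f,e) via R0 from blue(f,e)
round 1: derive anc(h,a) via R0 from blue(h,a)
round 1: derive anc(h,g) via R0 from blue(h,g)
round 1: derive anc(j,f) via R0 from blue(j,f)
round 2: derive anc(a,c) via R1 from anc(a,f), anc(f,c)
round 2: derive anc(a,d) via R1 from anc(a,f), anc(f,d)
round 2: derive anc(a,e) via R1 from anc(a,f), anc(f,e)
round 2: derive anc(c,f) via R1 from anc(c,j), anc(j,f)
round 2: derive anc(c,h) via R1 from anc(c,e), anc(e,h)
round 2: derive anc(e,a) via R1 from anc(e,h), anc(h,a)
round 2: derive anc(e,g) via R1 from anc(e,h), anc(h,g)
round 2: derive anc(f,g) via R1 from anc(f,c), anc(c,g)
round 2: derive anc(f,h) via R1 from anc(f,e), anc(e,h)
round 2: derive anc(f,j) via R1 from anc(f,c), anc(c,j)
round 2: derive anc(h,f) via R1 from anc(h,a), anc(a,f)
round 2: derive anc(j,c) via R1 from anc(j,f), anc(f,c)
round 2: derive anc(j,d) via R1 from anc(j,f), anc(f,d)
round 2: derive anc(j,e) via R1 from anc(j,f), anc(f,e)
round 3: derive anc(a,a) via R1 from anc(a,e), anc(e,a)
round 3: derive anc(a,g) via R1 from anc(a,c), anc(c,g)
round 3: derive anc(a,h) via R1 from anc(a,c), anc(c,h)
round 3: derive anc(a,j) via R1 from anc(a,c), anc(c,j)
round 3: derive anc(c,a) via R1 from anc(c,e), anc(e,a)
round 3: derive anc(c,c) via R1 from anc(c,f), anc(f,c)
round 3: derive anc(c,d) via R1 from anc(c,f), anc(f,d)
round 3: derive anc(e,c) via R1 from anc(e,a), anc(a,c)
round 3: derive anc(e,d) via R1 from anc(e,a), anc(a,d)
round 3: derive anc(e,e) via R1 from anc(e,a), anc(a,e)
round 3: derive anc(e,f) via R1 from anc(e,a), anc(a,f)
round 3: derive anc(f,a) via R1 from anc(f,e), anc(e,a)
round 3: derive anc(f,f) via R1 from anc(f,c), anc(c,f)
round 3: derive anc(h,c) via R1 from anc(h,a), anc(a,c)
round 3: derive anc(h,d) via R1 from anc(h,a), anc(a,d)
round 3: derive anc(h,e) via R1 from anc(h,a), anc(a,e)
round 3: derive anc(h,h) via R1 from anc(h,f), anc(f,h)
round 3: derive anc(h,j) via R1 from anc(h,f), anc(f,j)
round 3: derive anc(j,a) via R1 from anc(j,e), anc(e,a)
round 3: derive anc(j,g) via R1 from anc(j,c), anc(c,g)
round 3: derive anc(j,h) via R1 from anc(j,c), anc(c,h)
round 3: derive anc(j,j) via R1 from anc(j,c), anc(c,j)
round 4: derive anc(e,j) via R1 from anc(e,a), anc(a,j)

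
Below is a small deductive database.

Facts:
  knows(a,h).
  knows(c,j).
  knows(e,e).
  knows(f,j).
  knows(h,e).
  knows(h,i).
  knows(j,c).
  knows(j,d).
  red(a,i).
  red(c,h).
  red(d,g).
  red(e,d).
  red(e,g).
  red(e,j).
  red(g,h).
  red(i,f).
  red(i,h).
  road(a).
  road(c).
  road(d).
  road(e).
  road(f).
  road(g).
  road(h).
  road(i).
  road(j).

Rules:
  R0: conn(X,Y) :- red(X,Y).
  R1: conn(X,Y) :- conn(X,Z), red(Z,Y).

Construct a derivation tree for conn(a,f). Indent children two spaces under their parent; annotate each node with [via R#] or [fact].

round 1: derive conn(a,i) via R0 from red(a,i)
round 1: derive conn(c,h) via R0 from red(c,h)
round 1: derive conn(d,g) via R0 from red(d,g)
round 1: derive conn(e,d) via R0 from red(e,d)
round 1: derive conn(e,g) via R0 from red(e,g)
round 1: derive conn(e,j) via R0 from red(e,j)
round 1: derive conn(g,h) via R0 from red(g,h)
round 1: derive conn(i,f) via R0 from red(i,f)
round 1: derive conn(i,h) via R0 from red(i,h)
round 2: derive conn(a,f) via R1 from conn(a,i), red(i,f)
round 2: derive conn(a,h) via R1 from conn(a,i), red(i,h)
round 2: derive conn(d,h) via R1 from conn(d,g), red(g,h)
round 2: derive conn(e,h) via R1 from conn(e,g), red(g,h)

conn(a,f)  [via R1]
  conn(a,i)  [via R0]
    red(a,i)  [fact]
  red(i,f)  [fact]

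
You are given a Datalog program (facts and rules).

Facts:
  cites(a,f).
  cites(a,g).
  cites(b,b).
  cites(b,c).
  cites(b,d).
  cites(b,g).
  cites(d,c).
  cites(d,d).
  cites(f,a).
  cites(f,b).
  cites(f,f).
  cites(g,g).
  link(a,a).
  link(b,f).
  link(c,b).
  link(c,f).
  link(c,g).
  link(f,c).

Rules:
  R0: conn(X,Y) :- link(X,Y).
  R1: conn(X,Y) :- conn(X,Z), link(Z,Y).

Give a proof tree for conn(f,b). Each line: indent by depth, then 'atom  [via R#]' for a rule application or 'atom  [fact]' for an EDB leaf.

round 1: derive conn(a,a) via R0 from link(a,a)
round 1: derive conn(b,f) via R0 from link(b,f)
round 1: derive conn(c,b) via R0 from link(c,b)
round 1: derive conn(c,f) via R0 from link(c,f)
round 1: derive conn(c,g) via R0 from link(c,g)
round 1: derive conn(f,c) via R0 from link(f,c)
round 2: derive conn(b,c) via R1 from conn(b,f), link(f,c)
round 2: derive conn(c,c) via R1 from conn(c,f), link(f,c)
round 2: derive conn(f,b) via R1 from conn(f,c), link(c,b)
round 2: derive conn(f,f) via R1 from conn(f,c), link(c,f)
round 2: derive conn(f,g) via R1 from conn(f,c), link(c,g)
round 3: derive conn(b,b) via R1 from conn(b,c), link(c,b)
round 3: derive conn(b,g) via R1 from conn(b,c), link(c,g)

conn(f,b)  [via R1]
  conn(f,c)  [via R0]
    link(f,c)  [fact]
  link(c,b)  [fact]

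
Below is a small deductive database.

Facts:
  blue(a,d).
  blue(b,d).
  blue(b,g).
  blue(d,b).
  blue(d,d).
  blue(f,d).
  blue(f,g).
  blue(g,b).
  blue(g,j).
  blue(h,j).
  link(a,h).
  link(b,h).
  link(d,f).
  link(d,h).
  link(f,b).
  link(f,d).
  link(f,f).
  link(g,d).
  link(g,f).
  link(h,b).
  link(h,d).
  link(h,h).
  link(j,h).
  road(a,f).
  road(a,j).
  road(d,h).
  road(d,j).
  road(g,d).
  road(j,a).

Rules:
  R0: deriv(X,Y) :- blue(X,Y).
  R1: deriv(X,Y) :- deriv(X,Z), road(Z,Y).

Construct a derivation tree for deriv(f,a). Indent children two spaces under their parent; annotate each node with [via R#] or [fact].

deriv(f,a)  [via R1]
  deriv(f,j)  [via R1]
    deriv(f,d)  [via R0]
      blue(f,d)  [fact]
    road(d,j)  [fact]
  road(j,a)  [fact]

round 1: derive deriv(a,d) via R0 from blue(a,d)
round 1: derive deriv(b,d) via R0 from blue(b,d)
round 1: derive deriv(b,g) via R0 from blue(b,g)
round 1: derive deriv(d,b) via R0 from blue(d,b)
round 1: derive deriv(d,d) via R0 from blue(d,d)
round 1: derive deriv(f,d) via R0 from blue(f,d)
round 1: derive deriv(f,g) via R0 from blue(f,g)
round 1: derive deriv(g,b) via R0 from blue(g,b)
round 1: derive deriv(g,j) via R0 from blue(g,j)
round 1: derive deriv(h,j) via R0 from blue(h,j)
round 2: derive deriv(a,h) via R1 from deriv(a,d), road(d,h)
round 2: derive deriv(a,j) via R1 from deriv(a,d), road(d,j)
round 2: derive deriv(b,h) via R1 from deriv(b,d), road(d,h)
round 2: derive deriv(b,j) via R1 from deriv(b,d), road(d,j)
round 2: derive deriv(d,h) via R1 from deriv(d,d), road(d,h)
round 2: derive deriv(d,j) via R1 from deriv(d,d), road(d,j)
round 2: derive deriv(f,h) via R1 from deriv(f,d), road(d,h)
round 2: derive deriv(f,j) via R1 from deriv(f,d), road(d,j)
round 2: derive deriv(g,a) via R1 from deriv(g,j), road(j,a)
round 2: derive deriv(h,a) via R1 from deriv(h,j), road(j,a)
round 3: derive deriv(a,a) via R1 from deriv(a,j), road(j,a)
round 3: derive deriv(b,a) via R1 from deriv(b,j), road(j,a)
round 3: derive deriv(d,a) via R1 from deriv(d,j), road(j,a)
round 3: derive deriv(f,a) via R1 from deriv(f,j), road(j,a)
round 3: derive deriv(g,f) via R1 from deriv(g,a), road(a,f)
round 3: derive deriv(h,f) via R1 from deriv(h,a), road(a,f)
round 4: derive deriv(a,f) via R1 from deriv(a,a), road(a,f)
round 4: derive deriv(b,f) via R1 from deriv(b,a), road(a,f)
round 4: derive deriv(d,f) via R1 from deriv(d,a), road(a,f)
round 4: derive deriv(f,f) via R1 from deriv(f,a), road(a,f)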